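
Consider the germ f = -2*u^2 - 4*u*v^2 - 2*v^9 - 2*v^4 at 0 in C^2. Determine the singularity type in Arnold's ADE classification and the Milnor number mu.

Type A_8, Milnor number mu = 8.

The Hessian of f at 0 is [[-4, 0], [0, 0]] with rank 1, so corank 1. A Groebner basis of the Jacobian ideal J(f) in C{u,v} is {u^4, u + v^2}; counting standard monomials gives mu = 8. Corank 1: A-series; mu = 8 gives A_8.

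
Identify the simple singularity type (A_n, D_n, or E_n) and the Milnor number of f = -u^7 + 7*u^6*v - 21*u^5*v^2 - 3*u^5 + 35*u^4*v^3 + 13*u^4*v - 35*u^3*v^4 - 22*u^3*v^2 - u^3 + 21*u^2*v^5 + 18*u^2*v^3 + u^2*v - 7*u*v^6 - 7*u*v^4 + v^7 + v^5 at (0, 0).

Type D6, Milnor number mu = 6.

The Hessian of f at 0 is [[0, 0], [0, 0]] with rank 0, so corank 2. A Groebner basis of the Jacobian ideal J(f) in C{u,v} is {u*v/4 + v^4, u*v^2, u^2 - 5*u*v/4}; counting standard monomials gives mu = 6. Corank 2; j^3 = -u^2*(u - v) has shape L^2 M (L != M), so D-series; mu = 6 gives D_6.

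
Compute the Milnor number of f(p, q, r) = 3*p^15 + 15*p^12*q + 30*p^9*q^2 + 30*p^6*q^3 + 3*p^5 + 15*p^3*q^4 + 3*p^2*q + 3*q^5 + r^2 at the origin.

6

The Hessian of f at 0 has rank 1. Corank 2; j^3 = 3*p^2*q has shape L^2 M (L != M), so D-series; mu = 6 gives D_6.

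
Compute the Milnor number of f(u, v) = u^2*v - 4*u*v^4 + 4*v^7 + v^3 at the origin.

4

The Hessian of f at 0 has rank 0. Corank 2; j^3 = v*(u^2 + v^2) splits into three distinct lines over C (the quadratic factor has nonzero discriminant), so D_4.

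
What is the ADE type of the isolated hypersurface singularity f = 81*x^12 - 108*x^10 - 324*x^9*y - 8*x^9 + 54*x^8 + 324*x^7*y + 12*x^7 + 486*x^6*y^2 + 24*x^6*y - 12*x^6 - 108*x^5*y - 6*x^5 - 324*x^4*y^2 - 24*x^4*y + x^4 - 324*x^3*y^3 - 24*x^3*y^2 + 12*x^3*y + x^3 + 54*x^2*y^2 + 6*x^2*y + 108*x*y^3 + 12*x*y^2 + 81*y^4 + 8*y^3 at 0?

E_{6}

The Hessian of f at 0 is [[0, 0], [0, 0]] with rank 0, so corank 2. A Groebner basis of the Jacobian ideal J(f) in C{x,y} is {y^4, x*y^2 + 7*y^3/3, x^2 + 4*x*y + 4*y^2}; counting standard monomials gives mu = 6. Corank 2; j^3 = (x + 2*y)^3 is a perfect cube, so E-series; the 4-jet and mu = 6 give E_6.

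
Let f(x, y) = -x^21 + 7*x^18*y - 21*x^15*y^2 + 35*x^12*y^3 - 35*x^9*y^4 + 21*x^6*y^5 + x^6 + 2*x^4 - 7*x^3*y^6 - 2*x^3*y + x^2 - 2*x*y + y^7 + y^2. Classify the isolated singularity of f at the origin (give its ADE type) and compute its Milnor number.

The Hessian of f at 0 is [[2, -2], [-2, 2]] with rank 1, so corank 1. A Groebner basis of the Jacobian ideal J(f) in C{x,y} is {x*y + y^4 - y^2, x*y^2 + x/3 - 2*y^3/3 - y/3, x^2 - 2*x*y + y^2}; counting standard monomials gives mu = 6. Corank 1: A-series; mu = 6 gives A_6.

Type A_{6}, Milnor number mu = 6.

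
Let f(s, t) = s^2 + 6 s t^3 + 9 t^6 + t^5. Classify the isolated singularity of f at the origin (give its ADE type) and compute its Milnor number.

The Hessian of f at 0 has rank 1. Corank 1: A-series; mu = 4 gives A_4.

Type A_{4}, Milnor number mu = 4.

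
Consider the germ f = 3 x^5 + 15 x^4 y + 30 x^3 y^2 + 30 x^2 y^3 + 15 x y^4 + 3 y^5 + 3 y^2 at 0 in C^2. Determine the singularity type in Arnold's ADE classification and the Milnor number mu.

The Hessian of f at 0 is [[0, 0], [0, 6]] with rank 1, so corank 1. A Groebner basis of the Jacobian ideal J(f) in C{x,y} is {x^4, y}; counting standard monomials gives mu = 4. Corank 1: A-series; mu = 4 gives A_4.

Type A_{4}, Milnor number mu = 4.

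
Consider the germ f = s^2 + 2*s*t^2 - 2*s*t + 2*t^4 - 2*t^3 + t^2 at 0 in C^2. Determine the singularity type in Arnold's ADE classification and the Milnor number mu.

The Hessian of f at 0 has rank 1. Corank 1: A-series; mu = 3 gives A_3.

Type A_3, Milnor number mu = 3.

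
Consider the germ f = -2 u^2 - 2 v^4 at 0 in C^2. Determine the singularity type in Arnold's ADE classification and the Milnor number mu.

Type A3, Milnor number mu = 3.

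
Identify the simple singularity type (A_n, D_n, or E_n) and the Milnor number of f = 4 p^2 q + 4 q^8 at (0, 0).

Type D_{9}, Milnor number mu = 9.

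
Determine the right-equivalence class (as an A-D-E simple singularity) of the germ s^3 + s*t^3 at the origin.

E_7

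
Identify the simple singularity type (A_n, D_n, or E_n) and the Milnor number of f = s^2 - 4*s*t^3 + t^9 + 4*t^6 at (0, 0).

The Hessian of f at 0 has rank 1. Corank 1: A-series; mu = 8 gives A_8.

Type A8, Milnor number mu = 8.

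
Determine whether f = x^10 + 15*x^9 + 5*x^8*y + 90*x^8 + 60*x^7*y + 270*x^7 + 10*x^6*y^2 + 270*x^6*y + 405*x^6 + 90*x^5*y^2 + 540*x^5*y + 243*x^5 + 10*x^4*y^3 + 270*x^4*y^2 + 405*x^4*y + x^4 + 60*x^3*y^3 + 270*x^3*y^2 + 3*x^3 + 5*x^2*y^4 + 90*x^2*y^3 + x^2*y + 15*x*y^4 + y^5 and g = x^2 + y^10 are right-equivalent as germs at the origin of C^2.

No.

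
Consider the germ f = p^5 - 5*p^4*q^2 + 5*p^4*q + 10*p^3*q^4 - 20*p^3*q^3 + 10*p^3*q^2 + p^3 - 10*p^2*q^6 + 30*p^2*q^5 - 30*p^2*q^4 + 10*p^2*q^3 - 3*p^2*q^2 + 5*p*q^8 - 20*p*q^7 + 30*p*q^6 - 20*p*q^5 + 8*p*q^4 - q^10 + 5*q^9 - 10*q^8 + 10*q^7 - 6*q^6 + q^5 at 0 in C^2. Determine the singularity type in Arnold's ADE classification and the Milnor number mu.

Type E_{8}, Milnor number mu = 8.

The Hessian of f at 0 is [[0, 0], [0, 0]] with rank 0, so corank 2. A Groebner basis of the Jacobian ideal J(f) in C{p,q} is {-p^2/4 + p*q^3 + p*q^2/2, p^2 - 2*p*q^2 + q^4, p^3, p^2*q - p^2/2 + p*q^2}; counting standard monomials gives mu = 8. Corank 2; j^3 = p^3 is a perfect cube, so E-series; the 5-jet and mu = 8 give E_8.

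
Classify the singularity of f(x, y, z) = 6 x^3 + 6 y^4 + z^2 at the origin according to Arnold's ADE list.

The Hessian of f at 0 has rank 1. Corank 2; j^3 = 6*x^3 is a perfect cube, so E-series; the 4-jet and mu = 6 give E_6.

E_{6}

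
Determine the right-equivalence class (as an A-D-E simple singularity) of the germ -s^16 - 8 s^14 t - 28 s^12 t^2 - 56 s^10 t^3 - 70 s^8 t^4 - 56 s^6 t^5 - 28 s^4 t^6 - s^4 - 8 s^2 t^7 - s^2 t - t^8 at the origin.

The Hessian of f at 0 has rank 0. Corank 2; j^3 = -s^2*t has shape L^2 M (L != M), so D-series; mu = 9 gives D_9.

D_{9}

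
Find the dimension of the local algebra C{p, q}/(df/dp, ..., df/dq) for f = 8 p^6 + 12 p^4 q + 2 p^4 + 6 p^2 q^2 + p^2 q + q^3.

4

The Hessian of f at 0 is [[0, 0], [0, 0]] with rank 0, so corank 2. A Groebner basis of the Jacobian ideal J(f) in C{p,q} is {q^3, p^2 + 3*q^2, p*q}; counting standard monomials gives mu = 4. Corank 2; j^3 = q*(p^2 + q^2) splits into three distinct lines over C (the quadratic factor has nonzero discriminant), so D_4.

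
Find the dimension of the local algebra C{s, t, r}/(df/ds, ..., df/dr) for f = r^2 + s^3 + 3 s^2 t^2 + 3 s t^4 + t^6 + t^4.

6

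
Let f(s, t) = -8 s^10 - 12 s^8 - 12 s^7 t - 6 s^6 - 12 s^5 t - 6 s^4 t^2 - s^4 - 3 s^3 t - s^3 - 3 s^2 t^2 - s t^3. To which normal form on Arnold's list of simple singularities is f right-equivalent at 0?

The Hessian of f at 0 is [[0, 0], [0, 0]] with rank 0, so corank 2. A Groebner basis of the Jacobian ideal J(f) in C{s,t} is {3*s^2 + t^4 + t^3, s^3, s^2*t - s^2 - t^3/3, 2*s^2 + s*t^2 + 2*t^3/3}; counting standard monomials gives mu = 7. Corank 2; j^3 = -s^3 is a perfect cube, so E-series; the 4-jet and mu = 7 give E_7.

E7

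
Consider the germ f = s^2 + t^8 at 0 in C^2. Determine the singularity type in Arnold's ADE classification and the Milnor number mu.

The Hessian of f at 0 has rank 1. Corank 1: A-series; mu = 7 gives A_7.

Type A_7, Milnor number mu = 7.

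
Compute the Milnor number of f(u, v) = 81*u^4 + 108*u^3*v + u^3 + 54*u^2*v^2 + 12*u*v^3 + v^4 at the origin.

6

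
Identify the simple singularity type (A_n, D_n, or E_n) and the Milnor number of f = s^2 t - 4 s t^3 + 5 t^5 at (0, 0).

Type D_6, Milnor number mu = 6.

The Hessian of f at 0 has rank 0. Corank 2; j^3 = s^2*t has shape L^2 M (L != M), so D-series; mu = 6 gives D_6.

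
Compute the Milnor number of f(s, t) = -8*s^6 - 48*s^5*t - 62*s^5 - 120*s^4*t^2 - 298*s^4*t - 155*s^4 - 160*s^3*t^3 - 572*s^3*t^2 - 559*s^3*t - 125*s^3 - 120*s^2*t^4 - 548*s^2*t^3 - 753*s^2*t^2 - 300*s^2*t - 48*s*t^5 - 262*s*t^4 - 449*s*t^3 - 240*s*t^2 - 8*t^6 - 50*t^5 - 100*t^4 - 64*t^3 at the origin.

7

The Hessian of f at 0 has rank 0. Corank 2; j^3 = -(5*s + 4*t)^3 is a perfect cube, so E-series; the 4-jet and mu = 7 give E_7.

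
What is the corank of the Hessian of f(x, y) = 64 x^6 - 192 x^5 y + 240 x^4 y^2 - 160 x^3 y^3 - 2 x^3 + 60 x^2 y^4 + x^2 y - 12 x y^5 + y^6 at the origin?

2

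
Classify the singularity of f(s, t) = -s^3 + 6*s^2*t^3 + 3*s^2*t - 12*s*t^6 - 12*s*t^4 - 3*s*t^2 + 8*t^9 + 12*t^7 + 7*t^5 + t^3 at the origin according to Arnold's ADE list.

E8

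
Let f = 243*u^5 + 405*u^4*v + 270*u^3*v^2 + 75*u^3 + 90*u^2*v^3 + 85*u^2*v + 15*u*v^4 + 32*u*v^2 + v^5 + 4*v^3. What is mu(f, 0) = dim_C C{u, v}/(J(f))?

The Hessian of f at 0 has rank 0. Corank 2; j^3 = (3*u + v)*(5*u + 2*v)^2 has shape L^2 M (L != M), so D-series; mu = 6 gives D_6.

6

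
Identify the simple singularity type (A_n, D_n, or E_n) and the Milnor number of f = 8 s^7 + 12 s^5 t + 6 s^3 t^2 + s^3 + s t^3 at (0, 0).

Type E_{7}, Milnor number mu = 7.

The Hessian of f at 0 has rank 0. Corank 2; j^3 = s^3 is a perfect cube, so E-series; the 4-jet and mu = 7 give E_7.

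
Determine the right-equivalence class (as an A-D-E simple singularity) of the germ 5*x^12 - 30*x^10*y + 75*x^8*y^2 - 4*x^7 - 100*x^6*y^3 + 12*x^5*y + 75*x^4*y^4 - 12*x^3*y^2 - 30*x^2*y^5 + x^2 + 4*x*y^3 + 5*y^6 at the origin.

A_{5}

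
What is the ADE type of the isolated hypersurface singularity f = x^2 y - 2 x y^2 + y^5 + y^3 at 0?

D6

The Hessian of f at 0 has rank 0. Corank 2; j^3 = y*(x - y)^2 has shape L^2 M (L != M), so D-series; mu = 6 gives D_6.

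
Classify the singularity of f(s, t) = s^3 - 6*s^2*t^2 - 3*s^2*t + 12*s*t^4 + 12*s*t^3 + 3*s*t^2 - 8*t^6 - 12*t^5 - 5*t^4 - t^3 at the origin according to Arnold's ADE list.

E_{6}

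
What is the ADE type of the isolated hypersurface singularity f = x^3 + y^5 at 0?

E_8

The Hessian of f at 0 is [[0, 0], [0, 0]] with rank 0, so corank 2. A Groebner basis of the Jacobian ideal J(f) in C{x,y} is {y^4, x^2}; counting standard monomials gives mu = 8. Corank 2; j^3 = x^3 is a perfect cube, so E-series; the 5-jet and mu = 8 give E_8.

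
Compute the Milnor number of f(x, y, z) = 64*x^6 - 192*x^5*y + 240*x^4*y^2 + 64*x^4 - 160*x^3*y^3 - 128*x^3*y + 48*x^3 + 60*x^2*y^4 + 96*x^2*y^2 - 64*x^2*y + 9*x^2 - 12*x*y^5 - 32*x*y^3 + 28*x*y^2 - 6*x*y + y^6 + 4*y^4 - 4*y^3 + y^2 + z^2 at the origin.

5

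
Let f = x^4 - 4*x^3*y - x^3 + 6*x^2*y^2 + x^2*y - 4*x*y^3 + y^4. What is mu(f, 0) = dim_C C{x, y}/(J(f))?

5

The Hessian of f at 0 has rank 0. Corank 2; j^3 = -x^2*(x - y) has shape L^2 M (L != M), so D-series; mu = 5 gives D_5.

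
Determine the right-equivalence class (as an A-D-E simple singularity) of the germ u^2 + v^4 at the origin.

The Hessian of f at 0 has rank 1. Corank 1: A-series; mu = 3 gives A_3.

A_3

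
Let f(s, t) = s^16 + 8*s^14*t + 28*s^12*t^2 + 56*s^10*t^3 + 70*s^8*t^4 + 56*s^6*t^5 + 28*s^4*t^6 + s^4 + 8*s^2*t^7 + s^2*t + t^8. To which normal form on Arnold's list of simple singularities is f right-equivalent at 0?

D_9

The Hessian of f at 0 has rank 0. Corank 2; j^3 = s^2*t has shape L^2 M (L != M), so D-series; mu = 9 gives D_9.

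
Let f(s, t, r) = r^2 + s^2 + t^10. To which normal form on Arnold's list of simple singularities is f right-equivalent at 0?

A_9

The Hessian of f at 0 is [[2, 0, 0], [0, 0, 0], [0, 0, 2]] with rank 2, so corank 1. A Groebner basis of the Jacobian ideal J(f) in C{s,t,r} is {t^9, s, r}; counting standard monomials gives mu = 9. Corank 1: A-series; mu = 9 gives A_9.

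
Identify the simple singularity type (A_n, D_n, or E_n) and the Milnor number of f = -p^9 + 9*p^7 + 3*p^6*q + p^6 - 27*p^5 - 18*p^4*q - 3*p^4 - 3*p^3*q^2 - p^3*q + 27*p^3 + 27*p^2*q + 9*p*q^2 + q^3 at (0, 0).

Type E_{7}, Milnor number mu = 7.

The Hessian of f at 0 has rank 0. Corank 2; j^3 = (3*p + q)^3 is a perfect cube, so E-series; the 4-jet and mu = 7 give E_7.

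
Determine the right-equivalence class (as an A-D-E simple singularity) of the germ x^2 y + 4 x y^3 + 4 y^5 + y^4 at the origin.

D_5

The Hessian of f at 0 has rank 0. Corank 2; j^3 = x^2*y has shape L^2 M (L != M), so D-series; mu = 5 gives D_5.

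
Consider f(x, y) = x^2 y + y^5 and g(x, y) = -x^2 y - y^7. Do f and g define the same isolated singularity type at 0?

No.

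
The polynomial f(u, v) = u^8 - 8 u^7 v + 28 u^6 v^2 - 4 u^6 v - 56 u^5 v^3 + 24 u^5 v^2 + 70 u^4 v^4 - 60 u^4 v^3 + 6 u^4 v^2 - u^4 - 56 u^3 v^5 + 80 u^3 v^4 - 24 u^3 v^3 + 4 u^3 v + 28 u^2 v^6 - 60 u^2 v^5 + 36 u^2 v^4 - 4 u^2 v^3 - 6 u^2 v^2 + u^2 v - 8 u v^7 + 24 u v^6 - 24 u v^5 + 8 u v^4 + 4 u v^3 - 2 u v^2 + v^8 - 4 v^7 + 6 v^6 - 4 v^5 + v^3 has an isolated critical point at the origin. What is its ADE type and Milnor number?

Type D_{5}, Milnor number mu = 5.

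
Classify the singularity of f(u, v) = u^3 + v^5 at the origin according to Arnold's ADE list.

The Hessian of f at 0 has rank 0. Corank 2; j^3 = u^3 is a perfect cube, so E-series; the 5-jet and mu = 8 give E_8.

E_{8}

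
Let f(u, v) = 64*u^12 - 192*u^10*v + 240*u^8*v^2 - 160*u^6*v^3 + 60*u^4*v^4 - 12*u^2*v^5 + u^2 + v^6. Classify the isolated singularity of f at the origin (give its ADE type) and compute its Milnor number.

Type A_5, Milnor number mu = 5.

The Hessian of f at 0 has rank 1. Corank 1: A-series; mu = 5 gives A_5.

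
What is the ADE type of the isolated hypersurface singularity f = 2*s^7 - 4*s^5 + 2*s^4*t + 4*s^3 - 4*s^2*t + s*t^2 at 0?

D_8

The Hessian of f at 0 is [[0, 0], [0, 0]] with rank 0, so corank 2. A Groebner basis of the Jacobian ideal J(f) in C{s,t} is {-24*s^2 + s*t^3 + 16*s*t - 2*t^2, -160*s^2/3 + 112*s*t/3 + t^4 - 16*t^2/3, s^3 - 3*s*t^2/4 + t^3/4, s^2*t - s*t^2 + t^3/4}; counting standard monomials gives mu = 8. Corank 2; j^3 = s*(2*s - t)^2 has shape L^2 M (L != M), so D-series; mu = 8 gives D_8.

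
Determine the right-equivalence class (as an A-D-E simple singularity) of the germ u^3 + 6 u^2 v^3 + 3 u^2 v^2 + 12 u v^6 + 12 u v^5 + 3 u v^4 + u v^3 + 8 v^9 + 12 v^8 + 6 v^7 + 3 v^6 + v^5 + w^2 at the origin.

E7

The Hessian of f at 0 is [[0, 0, 0], [0, 0, 0], [0, 0, 2]] with rank 1, so corank 2. A Groebner basis of the Jacobian ideal J(f) in C{u,v,w} is {-u^2 + v^4 - v^3/3, u^3, u^2*v + u^2/3 + v^3/9, u^2 + u*v^2 + v^3/3, w}; counting standard monomials gives mu = 7. Corank 2; j^3 = u^3 is a perfect cube, so E-series; the 4-jet and mu = 7 give E_7.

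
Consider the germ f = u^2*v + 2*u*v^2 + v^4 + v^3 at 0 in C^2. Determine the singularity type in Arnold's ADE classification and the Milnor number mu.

Type D_{5}, Milnor number mu = 5.

The Hessian of f at 0 has rank 0. Corank 2; j^3 = v*(u + v)^2 has shape L^2 M (L != M), so D-series; mu = 5 gives D_5.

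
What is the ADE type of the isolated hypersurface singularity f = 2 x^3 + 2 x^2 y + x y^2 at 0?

The Hessian of f at 0 has rank 0. Corank 2; j^3 = x*(2*x^2 + 2*x*y + y^2) splits into three distinct lines over C (the quadratic factor has nonzero discriminant), so D_4.

D_4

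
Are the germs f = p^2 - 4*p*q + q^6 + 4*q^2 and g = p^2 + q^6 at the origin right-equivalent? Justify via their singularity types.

Yes.

The Hessian of f at 0 has rank 1. Corank 1: A-series; mu = 5 gives A_5. The Hessian of g at 0 has rank 1. Corank 1: A-series; mu = 5 gives A_5. Both have type A_5, hence right-equivalent.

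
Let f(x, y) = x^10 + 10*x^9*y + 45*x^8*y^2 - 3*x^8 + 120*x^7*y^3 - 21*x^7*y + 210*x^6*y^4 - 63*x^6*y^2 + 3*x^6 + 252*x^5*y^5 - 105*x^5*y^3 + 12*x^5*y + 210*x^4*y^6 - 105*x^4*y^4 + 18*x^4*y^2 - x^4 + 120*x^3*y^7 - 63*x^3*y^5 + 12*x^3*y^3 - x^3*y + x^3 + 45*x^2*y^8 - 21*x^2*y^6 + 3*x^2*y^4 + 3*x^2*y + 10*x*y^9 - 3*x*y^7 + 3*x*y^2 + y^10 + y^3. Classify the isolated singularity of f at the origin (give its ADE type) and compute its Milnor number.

Type E7, Milnor number mu = 7.

The Hessian of f at 0 has rank 0. Corank 2; j^3 = (x + y)^3 is a perfect cube, so E-series; the 4-jet and mu = 7 give E_7.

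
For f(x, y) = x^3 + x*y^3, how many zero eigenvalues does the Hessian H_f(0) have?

2

Hessian at 0 has rank 0.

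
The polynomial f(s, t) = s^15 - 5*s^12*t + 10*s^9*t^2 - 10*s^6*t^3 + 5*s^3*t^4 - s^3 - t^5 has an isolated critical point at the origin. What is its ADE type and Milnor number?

Type E_{8}, Milnor number mu = 8.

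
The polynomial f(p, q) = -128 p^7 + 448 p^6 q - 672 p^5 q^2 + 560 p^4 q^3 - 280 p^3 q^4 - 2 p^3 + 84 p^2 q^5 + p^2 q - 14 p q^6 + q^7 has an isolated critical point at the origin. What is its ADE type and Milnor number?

The Hessian of f at 0 has rank 0. Corank 2; j^3 = -p^2*(2*p - q) has shape L^2 M (L != M), so D-series; mu = 8 gives D_8.

Type D8, Milnor number mu = 8.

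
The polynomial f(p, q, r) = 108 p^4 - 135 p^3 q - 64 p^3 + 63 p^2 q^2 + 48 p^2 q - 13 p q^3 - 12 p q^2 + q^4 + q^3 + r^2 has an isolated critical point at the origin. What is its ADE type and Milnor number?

The Hessian of f at 0 has rank 1. Corank 2; j^3 = -(4*p - q)^3 is a perfect cube, so E-series; the 4-jet and mu = 7 give E_7.

Type E_{7}, Milnor number mu = 7.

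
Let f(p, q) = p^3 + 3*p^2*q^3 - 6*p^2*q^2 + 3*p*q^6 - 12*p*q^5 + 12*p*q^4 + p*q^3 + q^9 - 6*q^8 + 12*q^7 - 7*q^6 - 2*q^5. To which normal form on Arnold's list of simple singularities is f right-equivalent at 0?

E_{7}

The Hessian of f at 0 has rank 0. Corank 2; j^3 = p^3 is a perfect cube, so E-series; the 4-jet and mu = 7 give E_7.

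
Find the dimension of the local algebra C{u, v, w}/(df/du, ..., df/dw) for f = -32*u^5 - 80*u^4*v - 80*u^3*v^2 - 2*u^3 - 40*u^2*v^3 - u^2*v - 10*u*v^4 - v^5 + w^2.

6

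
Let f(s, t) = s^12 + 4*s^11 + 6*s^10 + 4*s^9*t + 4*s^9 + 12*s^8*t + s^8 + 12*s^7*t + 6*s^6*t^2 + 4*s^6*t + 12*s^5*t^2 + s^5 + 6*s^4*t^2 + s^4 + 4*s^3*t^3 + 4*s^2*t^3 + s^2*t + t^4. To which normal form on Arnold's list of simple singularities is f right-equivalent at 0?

D_5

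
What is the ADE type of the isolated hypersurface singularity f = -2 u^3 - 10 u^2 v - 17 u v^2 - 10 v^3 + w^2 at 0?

D_{4}

The Hessian of f at 0 has rank 1. Corank 2; j^3 = -(u + 2*v)*(2*u^2 + 6*u*v + 5*v^2) splits into three distinct lines over C (the quadratic factor has nonzero discriminant), so D_4.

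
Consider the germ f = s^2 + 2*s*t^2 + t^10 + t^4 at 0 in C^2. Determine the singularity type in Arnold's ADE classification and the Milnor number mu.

The Hessian of f at 0 has rank 1. Corank 1: A-series; mu = 9 gives A_9.

Type A_{9}, Milnor number mu = 9.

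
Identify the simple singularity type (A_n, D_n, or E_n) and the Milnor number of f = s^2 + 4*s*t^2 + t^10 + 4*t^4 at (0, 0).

The Hessian of f at 0 is [[2, 0], [0, 0]] with rank 1, so corank 1. A Groebner basis of the Jacobian ideal J(f) in C{s,t} is {s^5, s^4*t, s/2 + t^2}; counting standard monomials gives mu = 9. Corank 1: A-series; mu = 9 gives A_9.

Type A_{9}, Milnor number mu = 9.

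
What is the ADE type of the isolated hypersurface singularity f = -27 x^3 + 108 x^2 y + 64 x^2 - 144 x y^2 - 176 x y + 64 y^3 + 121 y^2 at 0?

The Hessian of f at 0 has rank 1. Corank 1: A-series; mu = 2 gives A_2.

A2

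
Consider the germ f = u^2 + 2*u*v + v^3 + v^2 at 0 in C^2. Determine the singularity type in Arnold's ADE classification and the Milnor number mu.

The Hessian of f at 0 has rank 1. Corank 1: A-series; mu = 2 gives A_2.

Type A_2, Milnor number mu = 2.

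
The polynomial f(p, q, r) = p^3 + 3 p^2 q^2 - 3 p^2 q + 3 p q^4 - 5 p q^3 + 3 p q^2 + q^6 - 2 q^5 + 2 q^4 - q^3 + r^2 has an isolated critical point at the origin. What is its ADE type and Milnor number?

Type E_7, Milnor number mu = 7.

The Hessian of f at 0 has rank 1. Corank 2; j^3 = (p - q)^3 is a perfect cube, so E-series; the 4-jet and mu = 7 give E_7.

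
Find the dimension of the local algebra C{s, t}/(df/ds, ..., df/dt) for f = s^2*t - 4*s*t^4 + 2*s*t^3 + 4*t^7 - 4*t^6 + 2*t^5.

6

The Hessian of f at 0 has rank 0. Corank 2; j^3 = s^2*t has shape L^2 M (L != M), so D-series; mu = 6 gives D_6.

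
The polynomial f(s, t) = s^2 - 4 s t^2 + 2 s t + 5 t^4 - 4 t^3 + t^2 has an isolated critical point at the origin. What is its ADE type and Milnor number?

The Hessian of f at 0 is [[2, 2], [2, 2]] with rank 1, so corank 1. A Groebner basis of the Jacobian ideal J(f) in C{s,t} is {s^2 - s/2 - t/2, s*t + s/2 + t/2, -s/2 + t^2 - t/2}; counting standard monomials gives mu = 3. Corank 1: A-series; mu = 3 gives A_3.

Type A3, Milnor number mu = 3.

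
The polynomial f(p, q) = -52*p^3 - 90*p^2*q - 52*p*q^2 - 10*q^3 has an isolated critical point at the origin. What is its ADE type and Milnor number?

Type D4, Milnor number mu = 4.

The Hessian of f at 0 is [[0, 0], [0, 0]] with rank 0, so corank 2. A Groebner basis of the Jacobian ideal J(f) in C{p,q} is {q^3, p^2 + q^2/3, p*q}; counting standard monomials gives mu = 4. Corank 2; j^3 = -2*(2*p + q)*(13*p^2 + 16*p*q + 5*q^2) splits into three distinct lines over C (the quadratic factor has nonzero discriminant), so D_4.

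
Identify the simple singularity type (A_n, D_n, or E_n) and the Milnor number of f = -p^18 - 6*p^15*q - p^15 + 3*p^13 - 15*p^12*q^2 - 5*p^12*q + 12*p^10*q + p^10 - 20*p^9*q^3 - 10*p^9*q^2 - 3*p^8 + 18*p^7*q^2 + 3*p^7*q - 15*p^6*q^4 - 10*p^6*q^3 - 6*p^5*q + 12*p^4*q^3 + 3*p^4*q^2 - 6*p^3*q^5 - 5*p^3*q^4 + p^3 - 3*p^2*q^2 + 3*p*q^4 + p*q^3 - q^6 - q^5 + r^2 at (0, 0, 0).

Type E7, Milnor number mu = 7.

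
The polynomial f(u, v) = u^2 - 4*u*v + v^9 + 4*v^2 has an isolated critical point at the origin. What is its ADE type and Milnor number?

Type A_{8}, Milnor number mu = 8.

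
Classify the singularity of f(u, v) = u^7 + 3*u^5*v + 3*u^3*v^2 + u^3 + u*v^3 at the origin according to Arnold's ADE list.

E7

The Hessian of f at 0 is [[0, 0], [0, 0]] with rank 0, so corank 2. A Groebner basis of the Jacobian ideal J(f) in C{u,v} is {u^3, u*v^2, 3*u^2 + v^3}; counting standard monomials gives mu = 7. Corank 2; j^3 = u^3 is a perfect cube, so E-series; the 4-jet and mu = 7 give E_7.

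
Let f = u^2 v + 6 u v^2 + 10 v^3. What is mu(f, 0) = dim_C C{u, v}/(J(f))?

4

The Hessian of f at 0 has rank 0. Corank 2; j^3 = v*(u^2 + 6*u*v + 10*v^2) splits into three distinct lines over C (the quadratic factor has nonzero discriminant), so D_4.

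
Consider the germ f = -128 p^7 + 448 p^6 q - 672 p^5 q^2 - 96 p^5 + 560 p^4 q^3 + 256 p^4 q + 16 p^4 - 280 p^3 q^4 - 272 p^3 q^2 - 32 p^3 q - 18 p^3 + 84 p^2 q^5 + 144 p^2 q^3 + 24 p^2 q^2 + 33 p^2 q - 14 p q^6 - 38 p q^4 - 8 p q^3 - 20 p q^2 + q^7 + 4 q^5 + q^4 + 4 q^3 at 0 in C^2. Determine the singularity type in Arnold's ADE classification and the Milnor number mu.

Type D_{5}, Milnor number mu = 5.

The Hessian of f at 0 is [[0, 0], [0, 0]] with rank 0, so corank 2. A Groebner basis of the Jacobian ideal J(f) in C{p,q} is {p*q^2 + 27*p*q/4 - 9*q^2/2, 81*p*q/8 + q^3 - 27*q^2/4, p^2 - 7*p*q/6 + q^2/3}; counting standard monomials gives mu = 5. Corank 2; j^3 = -(2*p - q)*(3*p - 2*q)^2 has shape L^2 M (L != M), so D-series; mu = 5 gives D_5.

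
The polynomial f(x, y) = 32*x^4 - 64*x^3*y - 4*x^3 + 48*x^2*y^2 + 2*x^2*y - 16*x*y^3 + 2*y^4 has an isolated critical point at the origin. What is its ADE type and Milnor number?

Type D_5, Milnor number mu = 5.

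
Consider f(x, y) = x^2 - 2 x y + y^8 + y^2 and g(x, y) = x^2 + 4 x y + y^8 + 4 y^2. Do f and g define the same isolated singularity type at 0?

Yes.

The Hessian of f at 0 has rank 1. Corank 1: A-series; mu = 7 gives A_7. The Hessian of g at 0 has rank 1. Corank 1: A-series; mu = 7 gives A_7. Both have type A_7, hence right-equivalent.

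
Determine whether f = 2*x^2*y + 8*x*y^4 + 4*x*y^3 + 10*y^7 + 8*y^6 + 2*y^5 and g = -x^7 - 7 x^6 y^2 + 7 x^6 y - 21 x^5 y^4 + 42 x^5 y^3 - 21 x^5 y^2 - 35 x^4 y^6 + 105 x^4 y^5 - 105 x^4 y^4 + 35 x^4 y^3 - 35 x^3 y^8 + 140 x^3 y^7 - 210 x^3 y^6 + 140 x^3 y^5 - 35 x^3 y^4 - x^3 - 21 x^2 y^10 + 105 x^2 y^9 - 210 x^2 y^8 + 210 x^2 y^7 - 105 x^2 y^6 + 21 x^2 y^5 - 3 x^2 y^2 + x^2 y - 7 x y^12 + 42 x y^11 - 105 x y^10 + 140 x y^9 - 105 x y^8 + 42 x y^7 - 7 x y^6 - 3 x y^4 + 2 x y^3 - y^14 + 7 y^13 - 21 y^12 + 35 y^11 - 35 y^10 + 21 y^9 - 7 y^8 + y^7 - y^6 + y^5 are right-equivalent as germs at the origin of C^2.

The Hessian of f at 0 is [[0, 0], [0, 0]] with rank 0, so corank 2. A Groebner basis of the Jacobian ideal J(f) in C{x,y} is {-2*x^2/3 + x*y^3 - 11*x*y^2/6 + 7*x*y/12 + 7*y^3/12, x*y/2 + y^4 + y^3/2, x^3 - x^2/3 - 2*x*y^2/3 + x*y/6 + y^3/6, x^2*y + 4*x^2/3 + 19*x*y^2/6 - 11*x*y/12 - 11*y^3/12}; counting standard monomials gives mu = 8. Corank 2; j^3 = 2*x^2*y has shape L^2 M (L != M), so D-series; mu = 8 gives D_8. The Hessian of g at 0 is [[0, 0], [0, 0]] with rank 0, so corank 2. A Groebner basis of the Jacobian ideal J(g) in C{x,y} is {-x^2 + x*y + y^4 + y^3, x^3 - x*y/7 - y^3/7, x^2 + x*y^2 - x*y - y^3}; counting standard monomials gives mu = 8. Corank 2; j^3 = -x^2*(x - y) has shape L^2 M (L != M), so D-series; mu = 8 gives D_8. Both have type D_8, hence right-equivalent.

Yes.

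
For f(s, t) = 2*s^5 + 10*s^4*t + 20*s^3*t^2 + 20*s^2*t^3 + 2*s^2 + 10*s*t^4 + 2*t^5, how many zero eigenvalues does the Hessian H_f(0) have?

1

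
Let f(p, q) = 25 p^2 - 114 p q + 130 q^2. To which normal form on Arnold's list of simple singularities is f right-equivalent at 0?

A_1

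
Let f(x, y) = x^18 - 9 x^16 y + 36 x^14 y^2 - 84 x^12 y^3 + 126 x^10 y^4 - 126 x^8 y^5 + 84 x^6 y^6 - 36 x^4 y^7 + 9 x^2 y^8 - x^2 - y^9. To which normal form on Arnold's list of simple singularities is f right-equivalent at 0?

A8

The Hessian of f at 0 is [[-2, 0], [0, 0]] with rank 1, so corank 1. A Groebner basis of the Jacobian ideal J(f) in C{x,y} is {y^8, x}; counting standard monomials gives mu = 8. Corank 1: A-series; mu = 8 gives A_8.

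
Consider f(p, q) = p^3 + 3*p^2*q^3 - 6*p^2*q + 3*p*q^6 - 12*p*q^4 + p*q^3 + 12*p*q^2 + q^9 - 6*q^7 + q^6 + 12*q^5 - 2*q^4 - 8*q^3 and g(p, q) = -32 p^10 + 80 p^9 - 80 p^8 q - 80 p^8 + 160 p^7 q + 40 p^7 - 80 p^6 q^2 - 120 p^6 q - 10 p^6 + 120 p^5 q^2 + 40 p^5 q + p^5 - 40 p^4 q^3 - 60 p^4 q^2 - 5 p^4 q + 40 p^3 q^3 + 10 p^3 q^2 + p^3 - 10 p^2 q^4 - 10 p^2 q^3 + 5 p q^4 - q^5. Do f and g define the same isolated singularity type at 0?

The Hessian of f at 0 has rank 0. Corank 2; j^3 = (p - 2*q)^3 is a perfect cube, so E-series; the 4-jet and mu = 7 give E_7. The Hessian of g at 0 has rank 0. Corank 2; j^3 = p^3 is a perfect cube, so E-series; the 5-jet and mu = 8 give E_8. f is E_7 but g is E_8, hence not right-equivalent.

No.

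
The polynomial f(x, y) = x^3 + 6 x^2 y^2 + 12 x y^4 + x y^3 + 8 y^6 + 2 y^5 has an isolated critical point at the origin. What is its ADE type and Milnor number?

Type E7, Milnor number mu = 7.

The Hessian of f at 0 has rank 0. Corank 2; j^3 = x^3 is a perfect cube, so E-series; the 4-jet and mu = 7 give E_7.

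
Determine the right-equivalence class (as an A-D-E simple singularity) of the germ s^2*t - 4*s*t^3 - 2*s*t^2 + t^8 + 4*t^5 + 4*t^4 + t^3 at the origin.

D9

The Hessian of f at 0 has rank 0. Corank 2; j^3 = t*(s - t)^2 has shape L^2 M (L != M), so D-series; mu = 9 gives D_9.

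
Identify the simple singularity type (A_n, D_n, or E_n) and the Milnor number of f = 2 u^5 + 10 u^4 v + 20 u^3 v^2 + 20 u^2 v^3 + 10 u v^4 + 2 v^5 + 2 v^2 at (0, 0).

Type A_{4}, Milnor number mu = 4.

The Hessian of f at 0 has rank 1. Corank 1: A-series; mu = 4 gives A_4.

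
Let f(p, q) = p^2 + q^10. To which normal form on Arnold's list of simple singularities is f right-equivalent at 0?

A_{9}

The Hessian of f at 0 has rank 1. Corank 1: A-series; mu = 9 gives A_9.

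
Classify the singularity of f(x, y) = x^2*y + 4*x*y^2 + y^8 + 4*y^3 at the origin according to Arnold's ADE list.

D9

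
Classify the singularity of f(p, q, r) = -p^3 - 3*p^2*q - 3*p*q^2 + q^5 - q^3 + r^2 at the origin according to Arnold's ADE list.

The Hessian of f at 0 has rank 1. Corank 2; j^3 = -(p + q)^3 is a perfect cube, so E-series; the 5-jet and mu = 8 give E_8.

E8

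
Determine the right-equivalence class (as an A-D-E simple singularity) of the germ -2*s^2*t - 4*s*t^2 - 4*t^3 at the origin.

D_4

The Hessian of f at 0 is [[0, 0], [0, 0]] with rank 0, so corank 2. A Groebner basis of the Jacobian ideal J(f) in C{s,t} is {t^3, s^2 + 2*t^2, s*t + t^2}; counting standard monomials gives mu = 4. Corank 2; j^3 = -2*t*(s^2 + 2*s*t + 2*t^2) splits into three distinct lines over C (the quadratic factor has nonzero discriminant), so D_4.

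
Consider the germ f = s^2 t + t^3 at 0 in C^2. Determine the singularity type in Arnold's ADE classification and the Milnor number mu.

Type D_4, Milnor number mu = 4.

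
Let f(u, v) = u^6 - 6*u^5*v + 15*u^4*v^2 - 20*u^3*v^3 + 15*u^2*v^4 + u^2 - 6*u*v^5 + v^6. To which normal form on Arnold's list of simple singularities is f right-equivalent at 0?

A_5

The Hessian of f at 0 is [[2, 0], [0, 0]] with rank 1, so corank 1. A Groebner basis of the Jacobian ideal J(f) in C{u,v} is {v^5, u}; counting standard monomials gives mu = 5. Corank 1: A-series; mu = 5 gives A_5.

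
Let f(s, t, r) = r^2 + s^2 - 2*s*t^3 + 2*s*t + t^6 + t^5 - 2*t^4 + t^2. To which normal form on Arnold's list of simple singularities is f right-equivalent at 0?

The Hessian of f at 0 has rank 2. Corank 1: A-series; mu = 4 gives A_4.

A_{4}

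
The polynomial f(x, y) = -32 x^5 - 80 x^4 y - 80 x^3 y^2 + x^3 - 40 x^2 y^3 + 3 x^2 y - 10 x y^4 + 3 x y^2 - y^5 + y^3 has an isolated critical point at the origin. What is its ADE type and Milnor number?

The Hessian of f at 0 is [[0, 0], [0, 0]] with rank 0, so corank 2. A Groebner basis of the Jacobian ideal J(f) in C{x,y} is {y^5, x*y^3 + 7*y^4/8, x^2 + 2*x*y + y^2}; counting standard monomials gives mu = 8. Corank 2; j^3 = (x + y)^3 is a perfect cube, so E-series; the 5-jet and mu = 8 give E_8.

Type E8, Milnor number mu = 8.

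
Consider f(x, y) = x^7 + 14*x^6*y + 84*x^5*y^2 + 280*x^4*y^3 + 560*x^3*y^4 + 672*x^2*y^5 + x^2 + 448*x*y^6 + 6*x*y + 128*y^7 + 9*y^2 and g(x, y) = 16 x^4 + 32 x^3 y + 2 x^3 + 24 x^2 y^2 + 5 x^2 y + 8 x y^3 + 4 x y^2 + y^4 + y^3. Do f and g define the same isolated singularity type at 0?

No.

The Hessian of f at 0 has rank 1. Corank 1: A-series; mu = 6 gives A_6. The Hessian of g at 0 has rank 0. Corank 2; j^3 = (x + y)^2*(2*x + y) has shape L^2 M (L != M), so D-series; mu = 5 gives D_5. f is A_6 but g is D_5, hence not right-equivalent.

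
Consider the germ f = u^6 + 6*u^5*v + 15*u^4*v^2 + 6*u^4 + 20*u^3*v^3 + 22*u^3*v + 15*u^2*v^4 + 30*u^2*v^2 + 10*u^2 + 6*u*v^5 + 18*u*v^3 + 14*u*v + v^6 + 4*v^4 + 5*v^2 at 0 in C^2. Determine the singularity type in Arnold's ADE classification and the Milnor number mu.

Type A_{1}, Milnor number mu = 1.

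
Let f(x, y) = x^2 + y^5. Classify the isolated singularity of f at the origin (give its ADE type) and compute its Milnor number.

Type A_{4}, Milnor number mu = 4.

The Hessian of f at 0 is [[2, 0], [0, 0]] with rank 1, so corank 1. A Groebner basis of the Jacobian ideal J(f) in C{x,y} is {y^4, x}; counting standard monomials gives mu = 4. Corank 1: A-series; mu = 4 gives A_4.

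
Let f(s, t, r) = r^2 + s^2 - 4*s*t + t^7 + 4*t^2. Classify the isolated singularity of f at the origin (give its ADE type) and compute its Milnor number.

Type A6, Milnor number mu = 6.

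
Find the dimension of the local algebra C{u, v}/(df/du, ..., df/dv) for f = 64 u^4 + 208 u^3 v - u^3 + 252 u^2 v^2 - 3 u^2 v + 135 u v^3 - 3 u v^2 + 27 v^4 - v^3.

7

The Hessian of f at 0 is [[0, 0], [0, 0]] with rank 0, so corank 2. A Groebner basis of the Jacobian ideal J(f) in C{u,v} is {3*u^2/16 + 3*u*v/8 + v^4 + v^3/16 + 3*v^2/16, u^3 - 21*u^2/16 - 21*u*v/8 + 9*v^3/16 - 21*v^2/16, u^2*v + 15*u^2/16 + 15*u*v/8 - 11*v^3/16 + 15*v^2/16, -u^2/2 + u*v^2 - u*v + 5*v^3/6 - v^2/2}; counting standard monomials gives mu = 7. Corank 2; j^3 = -(u + v)^3 is a perfect cube, so E-series; the 4-jet and mu = 7 give E_7.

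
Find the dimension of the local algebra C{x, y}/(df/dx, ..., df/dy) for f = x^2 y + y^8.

The Hessian of f at 0 has rank 0. Corank 2; j^3 = x^2*y has shape L^2 M (L != M), so D-series; mu = 9 gives D_9.

9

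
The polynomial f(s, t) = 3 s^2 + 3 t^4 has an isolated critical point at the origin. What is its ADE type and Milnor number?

Type A_3, Milnor number mu = 3.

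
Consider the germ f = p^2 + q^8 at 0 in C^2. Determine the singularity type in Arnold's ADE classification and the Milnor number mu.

Type A_{7}, Milnor number mu = 7.

The Hessian of f at 0 is [[2, 0], [0, 0]] with rank 1, so corank 1. A Groebner basis of the Jacobian ideal J(f) in C{p,q} is {q^7, p}; counting standard monomials gives mu = 7. Corank 1: A-series; mu = 7 gives A_7.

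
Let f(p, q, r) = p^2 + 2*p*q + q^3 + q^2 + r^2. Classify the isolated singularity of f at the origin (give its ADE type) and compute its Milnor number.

Type A2, Milnor number mu = 2.

The Hessian of f at 0 is [[2, 2, 0], [2, 2, 0], [0, 0, 2]] with rank 2, so corank 1. A Groebner basis of the Jacobian ideal J(f) in C{p,q,r} is {q^2, p + q, r}; counting standard monomials gives mu = 2. Corank 1: A-series; mu = 2 gives A_2.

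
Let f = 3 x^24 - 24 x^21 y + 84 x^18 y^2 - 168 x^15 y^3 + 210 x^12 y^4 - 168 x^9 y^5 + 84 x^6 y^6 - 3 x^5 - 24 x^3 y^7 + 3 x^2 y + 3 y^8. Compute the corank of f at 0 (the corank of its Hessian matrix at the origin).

2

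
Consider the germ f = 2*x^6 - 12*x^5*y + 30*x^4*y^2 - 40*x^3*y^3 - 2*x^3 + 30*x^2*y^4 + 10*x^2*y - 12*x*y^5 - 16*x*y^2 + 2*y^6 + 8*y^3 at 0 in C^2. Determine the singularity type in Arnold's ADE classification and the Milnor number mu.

The Hessian of f at 0 is [[0, 0], [0, 0]] with rank 0, so corank 2. A Groebner basis of the Jacobian ideal J(f) in C{x,y} is {x*y/6 + y^5 - y^2/3, x*y^2 - 2*y^3, x^2 - 3*x*y + 2*y^2}; counting standard monomials gives mu = 7. Corank 2; j^3 = -2*(x - 2*y)^2*(x - y) has shape L^2 M (L != M), so D-series; mu = 7 gives D_7.

Type D_7, Milnor number mu = 7.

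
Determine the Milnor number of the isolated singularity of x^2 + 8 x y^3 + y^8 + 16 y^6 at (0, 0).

The Hessian of f at 0 is [[2, 0], [0, 0]] with rank 1, so corank 1. A Groebner basis of the Jacobian ideal J(f) in C{x,y} is {x^3, x^2*y, x/4 + y^3}; counting standard monomials gives mu = 7. Corank 1: A-series; mu = 7 gives A_7.

7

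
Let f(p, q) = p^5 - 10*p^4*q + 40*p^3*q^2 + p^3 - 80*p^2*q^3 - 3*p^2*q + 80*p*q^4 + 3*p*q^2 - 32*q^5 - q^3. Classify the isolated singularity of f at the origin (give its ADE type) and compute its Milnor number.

The Hessian of f at 0 has rank 0. Corank 2; j^3 = (p - q)^3 is a perfect cube, so E-series; the 5-jet and mu = 8 give E_8.

Type E8, Milnor number mu = 8.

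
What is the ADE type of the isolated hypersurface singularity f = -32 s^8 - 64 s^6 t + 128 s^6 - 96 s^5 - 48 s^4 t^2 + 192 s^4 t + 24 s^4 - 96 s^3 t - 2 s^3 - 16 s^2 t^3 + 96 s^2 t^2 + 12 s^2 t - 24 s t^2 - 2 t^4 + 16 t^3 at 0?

E6

The Hessian of f at 0 has rank 0. Corank 2; j^3 = -2*(s - 2*t)^3 is a perfect cube, so E-series; the 4-jet and mu = 6 give E_6.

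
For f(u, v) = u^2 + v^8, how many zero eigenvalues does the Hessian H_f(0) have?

The Hessian at 0 is [[2, 0], [0, 0]] of rank 1; hence corank 1.

1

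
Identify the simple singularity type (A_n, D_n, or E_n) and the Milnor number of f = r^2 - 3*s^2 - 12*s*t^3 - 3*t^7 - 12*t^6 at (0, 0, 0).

The Hessian of f at 0 is [[-6, 0, 0], [0, 0, 0], [0, 0, 2]] with rank 2, so corank 1. A Groebner basis of the Jacobian ideal J(f) in C{s,t,r} is {s/2 + t^3, s^2, r}; counting standard monomials gives mu = 6. Corank 1: A-series; mu = 6 gives A_6.

Type A6, Milnor number mu = 6.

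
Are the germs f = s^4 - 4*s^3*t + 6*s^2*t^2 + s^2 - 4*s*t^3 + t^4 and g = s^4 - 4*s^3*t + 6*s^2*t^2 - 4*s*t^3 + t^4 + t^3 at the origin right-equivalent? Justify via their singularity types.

No.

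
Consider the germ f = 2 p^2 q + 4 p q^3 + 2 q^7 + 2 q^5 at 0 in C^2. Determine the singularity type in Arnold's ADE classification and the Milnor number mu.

The Hessian of f at 0 has rank 0. Corank 2; j^3 = 2*p^2*q has shape L^2 M (L != M), so D-series; mu = 8 gives D_8.

Type D_{8}, Milnor number mu = 8.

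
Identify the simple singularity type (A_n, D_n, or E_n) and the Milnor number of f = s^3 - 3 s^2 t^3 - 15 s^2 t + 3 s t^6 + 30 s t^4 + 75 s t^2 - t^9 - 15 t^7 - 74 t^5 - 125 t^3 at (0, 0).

The Hessian of f at 0 is [[0, 0], [0, 0]] with rank 0, so corank 2. A Groebner basis of the Jacobian ideal J(f) in C{s,t} is {-s^2/2 + s*t^3 + 5*s*t - 25*t^2/2, t^4, s^3 - 75*s*t^2 + 250*t^3, s^2*t - 10*s*t^2 + 25*t^3}; counting standard monomials gives mu = 8. Corank 2; j^3 = (s - 5*t)^3 is a perfect cube, so E-series; the 5-jet and mu = 8 give E_8.

Type E8, Milnor number mu = 8.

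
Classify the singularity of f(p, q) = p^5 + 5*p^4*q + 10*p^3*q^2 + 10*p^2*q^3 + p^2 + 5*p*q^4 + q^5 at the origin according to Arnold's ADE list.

A4

The Hessian of f at 0 has rank 1. Corank 1: A-series; mu = 4 gives A_4.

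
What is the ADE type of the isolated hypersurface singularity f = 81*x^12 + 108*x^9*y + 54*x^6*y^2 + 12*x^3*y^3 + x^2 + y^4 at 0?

The Hessian of f at 0 has rank 1. Corank 1: A-series; mu = 3 gives A_3.

A_3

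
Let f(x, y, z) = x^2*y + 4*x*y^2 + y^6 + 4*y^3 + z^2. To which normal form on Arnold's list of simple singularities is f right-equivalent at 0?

The Hessian of f at 0 has rank 1. Corank 2; j^3 = y*(x + 2*y)^2 has shape L^2 M (L != M), so D-series; mu = 7 gives D_7.

D7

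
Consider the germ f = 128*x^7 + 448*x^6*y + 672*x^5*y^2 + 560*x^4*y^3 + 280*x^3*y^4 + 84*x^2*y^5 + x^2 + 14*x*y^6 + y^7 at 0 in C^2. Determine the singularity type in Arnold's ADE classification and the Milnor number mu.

Type A_6, Milnor number mu = 6.

The Hessian of f at 0 has rank 1. Corank 1: A-series; mu = 6 gives A_6.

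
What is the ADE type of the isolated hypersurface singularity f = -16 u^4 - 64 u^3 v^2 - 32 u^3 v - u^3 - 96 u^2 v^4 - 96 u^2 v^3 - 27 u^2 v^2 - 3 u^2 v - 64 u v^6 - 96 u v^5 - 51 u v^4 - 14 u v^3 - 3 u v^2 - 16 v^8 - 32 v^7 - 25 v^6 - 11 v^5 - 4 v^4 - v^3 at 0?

E_{6}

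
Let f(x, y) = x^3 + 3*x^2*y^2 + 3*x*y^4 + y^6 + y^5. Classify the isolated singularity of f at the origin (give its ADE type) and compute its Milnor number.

Type E8, Milnor number mu = 8.

The Hessian of f at 0 is [[0, 0], [0, 0]] with rank 0, so corank 2. A Groebner basis of the Jacobian ideal J(f) in C{x,y} is {y^4, x^3, x^2/2 + x*y^2}; counting standard monomials gives mu = 8. Corank 2; j^3 = x^3 is a perfect cube, so E-series; the 5-jet and mu = 8 give E_8.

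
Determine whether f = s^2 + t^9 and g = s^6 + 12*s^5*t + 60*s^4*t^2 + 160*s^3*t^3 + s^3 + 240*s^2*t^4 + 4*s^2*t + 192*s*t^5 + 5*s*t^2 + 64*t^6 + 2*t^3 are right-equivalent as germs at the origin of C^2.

No.

The Hessian of f at 0 has rank 1. Corank 1: A-series; mu = 8 gives A_8. The Hessian of g at 0 has rank 0. Corank 2; j^3 = (s + t)^2*(s + 2*t) has shape L^2 M (L != M), so D-series; mu = 7 gives D_7. f is A_8 but g is D_7, hence not right-equivalent.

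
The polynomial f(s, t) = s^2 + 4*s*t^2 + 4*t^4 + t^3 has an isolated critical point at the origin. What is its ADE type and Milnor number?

The Hessian of f at 0 is [[2, 0], [0, 0]] with rank 1, so corank 1. A Groebner basis of the Jacobian ideal J(f) in C{s,t} is {t^2, s}; counting standard monomials gives mu = 2. Corank 1: A-series; mu = 2 gives A_2.

Type A2, Milnor number mu = 2.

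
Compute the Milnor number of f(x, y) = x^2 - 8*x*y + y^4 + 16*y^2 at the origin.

The Hessian of f at 0 has rank 1. Corank 1: A-series; mu = 3 gives A_3.

3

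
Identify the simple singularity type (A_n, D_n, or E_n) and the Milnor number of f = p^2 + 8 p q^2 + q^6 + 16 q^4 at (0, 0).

The Hessian of f at 0 has rank 1. Corank 1: A-series; mu = 5 gives A_5.

Type A5, Milnor number mu = 5.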